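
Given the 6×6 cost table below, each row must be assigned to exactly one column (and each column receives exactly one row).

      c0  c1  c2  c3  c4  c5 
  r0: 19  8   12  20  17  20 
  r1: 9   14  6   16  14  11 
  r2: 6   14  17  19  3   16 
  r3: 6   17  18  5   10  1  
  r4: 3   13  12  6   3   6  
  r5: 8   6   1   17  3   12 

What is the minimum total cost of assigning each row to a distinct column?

Minimum assignment cost: 28

optimal assignment: row0→col1 (cost 8), row1→col0 (cost 9), row2→col4 (cost 3), row3→col5 (cost 1), row4→col3 (cost 6), row5→col2 (cost 1)
total = 8 + 9 + 3 + 1 + 6 + 1 = 28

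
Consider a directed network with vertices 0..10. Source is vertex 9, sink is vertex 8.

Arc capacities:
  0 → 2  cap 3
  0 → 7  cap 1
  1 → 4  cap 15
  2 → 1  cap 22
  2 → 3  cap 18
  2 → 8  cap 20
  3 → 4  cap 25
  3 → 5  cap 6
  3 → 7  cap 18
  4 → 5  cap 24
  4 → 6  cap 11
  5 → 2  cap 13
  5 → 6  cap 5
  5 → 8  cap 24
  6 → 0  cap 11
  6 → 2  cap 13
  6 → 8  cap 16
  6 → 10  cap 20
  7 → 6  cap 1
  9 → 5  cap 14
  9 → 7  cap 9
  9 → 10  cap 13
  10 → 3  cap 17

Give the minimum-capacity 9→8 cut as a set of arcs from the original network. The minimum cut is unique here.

Min-cut arcs: {(7,6), (9,5), (9,10)} (total capacity 28)

augment #1: 9→5→8 push 14
augment #2: 9→7→6→8 push 1
augment #3: 9→10→3→5→8 push 6
augment #4: 9→10→3→4→5→8 push 4
augment #5: 9→10→3→4→6→8 push 3
max flow = 28; residual-reachable set from 9 gives S-side
cut edges (S→T): {(7,6), (9,5), (9,10)} total cap 28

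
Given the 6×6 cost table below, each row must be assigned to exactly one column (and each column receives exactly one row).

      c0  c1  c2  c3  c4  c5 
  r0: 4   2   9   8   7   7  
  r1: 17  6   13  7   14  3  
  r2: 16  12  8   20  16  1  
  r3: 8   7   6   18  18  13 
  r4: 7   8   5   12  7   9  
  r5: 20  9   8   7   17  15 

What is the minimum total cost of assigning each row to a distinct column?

Minimum assignment cost: 31

optimal assignment: row0→col0 (cost 4), row1→col1 (cost 6), row2→col5 (cost 1), row3→col2 (cost 6), row4→col4 (cost 7), row5→col3 (cost 7)
total = 4 + 6 + 1 + 6 + 7 + 7 = 31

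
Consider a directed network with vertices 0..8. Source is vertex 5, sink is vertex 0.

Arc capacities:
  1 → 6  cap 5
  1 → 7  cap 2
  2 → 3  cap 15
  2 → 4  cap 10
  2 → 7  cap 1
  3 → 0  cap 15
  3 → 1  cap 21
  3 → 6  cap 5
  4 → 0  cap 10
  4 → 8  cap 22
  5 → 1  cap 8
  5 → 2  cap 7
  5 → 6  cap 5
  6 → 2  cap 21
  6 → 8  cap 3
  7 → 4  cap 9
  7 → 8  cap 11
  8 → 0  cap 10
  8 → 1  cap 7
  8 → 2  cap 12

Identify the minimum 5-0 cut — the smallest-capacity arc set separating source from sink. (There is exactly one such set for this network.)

Min-cut arcs: {(1,6), (1,7), (5,2), (5,6)} (total capacity 19)

augment #1: 5→2→3→0 push 7
augment #2: 5→6→8→0 push 3
augment #3: 5→1→7→4→0 push 2
augment #4: 5→6→2→3→0 push 2
augment #5: 5→1→6→2→3→0 push 5
max flow = 19; residual-reachable set from 5 gives S-side
cut edges (S→T): {(1,6), (1,7), (5,2), (5,6)} total cap 19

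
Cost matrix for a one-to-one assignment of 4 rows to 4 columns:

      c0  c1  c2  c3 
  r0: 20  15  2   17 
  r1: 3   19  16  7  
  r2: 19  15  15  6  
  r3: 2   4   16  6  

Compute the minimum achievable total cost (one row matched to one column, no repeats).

Minimum assignment cost: 15

optimal assignment: row0→col2 (cost 2), row1→col0 (cost 3), row2→col3 (cost 6), row3→col1 (cost 4)
total = 2 + 3 + 6 + 4 = 15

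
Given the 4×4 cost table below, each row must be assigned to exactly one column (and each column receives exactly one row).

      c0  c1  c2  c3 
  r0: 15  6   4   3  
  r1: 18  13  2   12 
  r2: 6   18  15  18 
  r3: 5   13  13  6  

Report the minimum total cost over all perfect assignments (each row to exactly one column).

Minimum assignment cost: 20

optimal assignment: row0→col1 (cost 6), row1→col2 (cost 2), row2→col0 (cost 6), row3→col3 (cost 6)
total = 6 + 2 + 6 + 6 = 20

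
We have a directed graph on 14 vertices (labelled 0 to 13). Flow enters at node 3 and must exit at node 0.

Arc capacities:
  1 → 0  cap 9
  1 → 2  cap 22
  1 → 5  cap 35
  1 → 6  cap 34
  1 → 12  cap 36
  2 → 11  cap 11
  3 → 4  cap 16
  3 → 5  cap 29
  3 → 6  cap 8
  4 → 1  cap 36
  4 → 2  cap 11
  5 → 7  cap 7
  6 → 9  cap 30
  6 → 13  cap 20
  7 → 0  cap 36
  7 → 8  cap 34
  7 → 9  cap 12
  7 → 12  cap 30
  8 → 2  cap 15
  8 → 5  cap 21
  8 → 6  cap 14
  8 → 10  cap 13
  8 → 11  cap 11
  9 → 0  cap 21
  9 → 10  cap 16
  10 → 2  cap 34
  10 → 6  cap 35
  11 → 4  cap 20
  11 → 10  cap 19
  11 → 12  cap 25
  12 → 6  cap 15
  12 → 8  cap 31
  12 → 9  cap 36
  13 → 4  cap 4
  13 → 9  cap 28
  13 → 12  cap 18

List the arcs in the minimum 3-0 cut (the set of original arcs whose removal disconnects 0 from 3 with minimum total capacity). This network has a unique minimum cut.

Min-cut arcs: {(3,4), (3,6), (5,7)} (total capacity 31)

augment #1: 3→4→1→0 push 9
augment #2: 3→5→7→0 push 7
augment #3: 3→6→9→0 push 8
augment #4: 3→4→1→6→9→0 push 7
max flow = 31; residual-reachable set from 3 gives S-side
cut edges (S→T): {(3,4), (3,6), (5,7)} total cap 31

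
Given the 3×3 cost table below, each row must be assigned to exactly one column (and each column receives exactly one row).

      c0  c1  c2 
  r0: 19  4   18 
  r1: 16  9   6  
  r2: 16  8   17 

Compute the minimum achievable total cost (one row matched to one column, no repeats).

Minimum assignment cost: 26

optimal assignment: row0→col1 (cost 4), row1→col2 (cost 6), row2→col0 (cost 16)
total = 4 + 6 + 16 = 26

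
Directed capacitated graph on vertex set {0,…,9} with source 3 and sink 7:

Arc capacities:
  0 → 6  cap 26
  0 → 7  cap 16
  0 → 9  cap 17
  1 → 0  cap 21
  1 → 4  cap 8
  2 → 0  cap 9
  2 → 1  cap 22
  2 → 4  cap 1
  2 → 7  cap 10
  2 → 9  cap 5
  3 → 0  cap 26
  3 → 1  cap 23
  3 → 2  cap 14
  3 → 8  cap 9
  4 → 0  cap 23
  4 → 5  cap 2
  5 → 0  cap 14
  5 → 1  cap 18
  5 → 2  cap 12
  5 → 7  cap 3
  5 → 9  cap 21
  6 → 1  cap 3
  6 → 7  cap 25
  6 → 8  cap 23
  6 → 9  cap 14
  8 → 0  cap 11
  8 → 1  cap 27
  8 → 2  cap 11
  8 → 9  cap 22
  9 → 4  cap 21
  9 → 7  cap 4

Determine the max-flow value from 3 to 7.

Maximum flow value: 57

augment #1: 3→0→7 bottleneck 16, total now 16
augment #2: 3→2→7 bottleneck 10, total now 26
augment #3: 3→0→6→7 bottleneck 10, total now 36
augment #4: 3→2→9→7 bottleneck 4, total now 40
augment #5: 3→1→0→6→7 bottleneck 15, total now 55
augment #6: 3→1→4→5→7 bottleneck 2, total now 57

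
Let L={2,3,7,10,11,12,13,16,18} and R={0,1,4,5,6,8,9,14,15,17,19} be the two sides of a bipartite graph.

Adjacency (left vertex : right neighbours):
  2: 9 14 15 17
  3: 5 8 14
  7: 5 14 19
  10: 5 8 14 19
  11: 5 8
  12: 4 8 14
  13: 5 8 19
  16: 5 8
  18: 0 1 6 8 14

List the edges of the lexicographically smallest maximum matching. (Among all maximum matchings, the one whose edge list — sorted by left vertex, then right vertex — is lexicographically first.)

|M| = 7 (so the lex-smallest maximum matching has 7 edges)
process left vertices in ascending order; for each, take the smallest-labelled available neighbour that still permits 7 edges overall, or leave it unmatched if none does
lex-smallest matching: {2-9, 3-5, 7-14, 10-8, 12-4, 13-19, 18-0}

Lex-smallest maximum matching: {(2,9), (3,5), (7,14), (10,8), (12,4), (13,19), (18,0)}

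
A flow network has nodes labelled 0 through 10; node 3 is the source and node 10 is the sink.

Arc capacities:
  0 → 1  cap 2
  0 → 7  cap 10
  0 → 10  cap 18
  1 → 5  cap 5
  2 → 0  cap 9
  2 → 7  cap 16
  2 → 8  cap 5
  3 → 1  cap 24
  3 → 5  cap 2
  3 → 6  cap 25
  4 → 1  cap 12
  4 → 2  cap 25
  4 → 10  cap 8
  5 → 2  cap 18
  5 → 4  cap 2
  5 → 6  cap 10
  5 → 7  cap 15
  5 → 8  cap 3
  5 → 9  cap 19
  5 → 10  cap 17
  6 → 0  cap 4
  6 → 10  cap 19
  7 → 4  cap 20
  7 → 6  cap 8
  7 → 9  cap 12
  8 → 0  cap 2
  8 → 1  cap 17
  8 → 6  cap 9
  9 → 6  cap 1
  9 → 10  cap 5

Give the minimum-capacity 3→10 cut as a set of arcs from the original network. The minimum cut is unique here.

augment #1: 3→5→10 push 2
augment #2: 3→6→10 push 19
augment #3: 3→1→5→10 push 5
augment #4: 3→6→0→10 push 4
max flow = 30; residual-reachable set from 3 gives S-side
cut edges (S→T): {(1,5), (3,5), (6,0), (6,10)} total cap 30

Min-cut arcs: {(1,5), (3,5), (6,0), (6,10)} (total capacity 30)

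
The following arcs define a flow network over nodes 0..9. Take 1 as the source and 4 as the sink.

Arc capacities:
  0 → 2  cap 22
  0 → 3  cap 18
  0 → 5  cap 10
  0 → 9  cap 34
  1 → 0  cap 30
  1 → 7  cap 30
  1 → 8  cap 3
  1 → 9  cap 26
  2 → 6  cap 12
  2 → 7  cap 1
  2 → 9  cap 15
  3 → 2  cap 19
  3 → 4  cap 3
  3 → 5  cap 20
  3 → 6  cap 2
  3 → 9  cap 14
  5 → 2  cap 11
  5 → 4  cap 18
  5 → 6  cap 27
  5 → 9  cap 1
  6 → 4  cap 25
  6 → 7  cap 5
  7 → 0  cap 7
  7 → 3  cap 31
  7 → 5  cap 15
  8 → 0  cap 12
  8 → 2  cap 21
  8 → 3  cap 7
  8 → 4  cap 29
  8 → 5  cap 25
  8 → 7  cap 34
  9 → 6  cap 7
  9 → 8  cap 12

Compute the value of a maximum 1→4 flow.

augment #1: 1→8→4 bottleneck 3, total now 3
augment #2: 1→0→3→4 bottleneck 3, total now 6
augment #3: 1→0→5→4 bottleneck 10, total now 16
augment #4: 1→7→5→4 bottleneck 8, total now 24
augment #5: 1→9→6→4 bottleneck 7, total now 31
augment #6: 1→9→8→4 bottleneck 12, total now 43
augment #7: 1→0→2→6→4 bottleneck 12, total now 55
augment #8: 1→0→3→6→4 bottleneck 2, total now 57
augment #9: 1→7→5→6→4 bottleneck 4, total now 61

Maximum flow value: 61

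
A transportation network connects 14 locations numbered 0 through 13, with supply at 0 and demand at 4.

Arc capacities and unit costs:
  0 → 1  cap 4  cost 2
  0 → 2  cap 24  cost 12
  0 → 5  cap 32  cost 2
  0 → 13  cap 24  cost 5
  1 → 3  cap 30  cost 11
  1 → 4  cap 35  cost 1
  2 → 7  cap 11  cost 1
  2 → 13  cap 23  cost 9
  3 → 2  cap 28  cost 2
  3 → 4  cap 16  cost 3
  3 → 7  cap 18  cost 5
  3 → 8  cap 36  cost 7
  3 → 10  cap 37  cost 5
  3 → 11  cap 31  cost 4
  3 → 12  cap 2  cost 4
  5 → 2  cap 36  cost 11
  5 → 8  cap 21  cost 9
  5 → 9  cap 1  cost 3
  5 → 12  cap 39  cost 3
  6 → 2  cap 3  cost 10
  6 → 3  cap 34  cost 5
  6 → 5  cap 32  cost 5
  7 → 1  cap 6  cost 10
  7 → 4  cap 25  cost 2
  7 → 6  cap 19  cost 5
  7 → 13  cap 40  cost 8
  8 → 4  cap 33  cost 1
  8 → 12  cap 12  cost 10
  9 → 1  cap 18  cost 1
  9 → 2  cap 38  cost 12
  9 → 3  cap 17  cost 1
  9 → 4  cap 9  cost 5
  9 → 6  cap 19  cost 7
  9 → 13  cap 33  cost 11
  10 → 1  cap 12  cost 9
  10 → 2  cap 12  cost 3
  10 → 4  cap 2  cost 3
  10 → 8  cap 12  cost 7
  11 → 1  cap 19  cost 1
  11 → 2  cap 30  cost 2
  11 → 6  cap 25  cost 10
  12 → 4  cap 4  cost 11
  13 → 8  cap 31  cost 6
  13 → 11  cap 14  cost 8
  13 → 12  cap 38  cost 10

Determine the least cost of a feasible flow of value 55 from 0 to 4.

Minimum cost for 55 units: 670

shortest-cost path #1: 0→1→4 push 4 @ unit cost 3 (adds 12)
shortest-cost path #2: 0→5→9→1→4 push 1 @ unit cost 7 (adds 7)
shortest-cost path #3: 0→5→8→4 push 21 @ unit cost 12 (adds 252)
shortest-cost path #4: 0→13→8→4 push 12 @ unit cost 12 (adds 144)
shortest-cost path #5: 0→2→7→4 push 11 @ unit cost 15 (adds 165)
shortest-cost path #6: 0→13→11→1→4 push 6 @ unit cost 15 (adds 90)
total cost = 670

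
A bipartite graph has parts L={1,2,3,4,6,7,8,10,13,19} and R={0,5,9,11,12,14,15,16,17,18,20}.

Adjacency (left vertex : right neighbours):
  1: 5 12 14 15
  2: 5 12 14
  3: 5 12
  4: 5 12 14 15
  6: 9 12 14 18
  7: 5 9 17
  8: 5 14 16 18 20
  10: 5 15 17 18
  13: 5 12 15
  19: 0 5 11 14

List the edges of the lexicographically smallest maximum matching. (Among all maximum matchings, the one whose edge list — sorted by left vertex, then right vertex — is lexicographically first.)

|M| = 9 (so the lex-smallest maximum matching has 9 edges)
process left vertices in ascending order; for each, take the smallest-labelled available neighbour that still permits 9 edges overall, or leave it unmatched if none does
lex-smallest matching: {1-5, 2-12, 4-14, 6-9, 7-17, 8-16, 10-18, 13-15, 19-0}

Lex-smallest maximum matching: {(1,5), (2,12), (4,14), (6,9), (7,17), (8,16), (10,18), (13,15), (19,0)}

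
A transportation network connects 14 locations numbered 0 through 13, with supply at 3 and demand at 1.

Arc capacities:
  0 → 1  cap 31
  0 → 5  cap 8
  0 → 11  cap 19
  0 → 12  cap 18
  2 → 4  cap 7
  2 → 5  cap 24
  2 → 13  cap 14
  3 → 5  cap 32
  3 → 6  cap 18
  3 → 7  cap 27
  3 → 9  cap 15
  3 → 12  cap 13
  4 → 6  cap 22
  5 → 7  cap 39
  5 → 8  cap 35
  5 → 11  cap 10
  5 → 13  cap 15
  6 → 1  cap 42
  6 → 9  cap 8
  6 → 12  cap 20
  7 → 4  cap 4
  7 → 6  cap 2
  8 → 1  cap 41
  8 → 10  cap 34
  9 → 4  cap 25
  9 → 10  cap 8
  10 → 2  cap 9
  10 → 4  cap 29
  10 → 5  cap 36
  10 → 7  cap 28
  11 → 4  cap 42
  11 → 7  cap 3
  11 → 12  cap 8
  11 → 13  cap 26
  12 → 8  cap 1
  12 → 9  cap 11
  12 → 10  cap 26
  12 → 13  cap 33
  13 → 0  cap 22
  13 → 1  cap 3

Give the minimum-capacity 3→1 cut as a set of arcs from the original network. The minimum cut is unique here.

Min-cut arcs: {(3,5), (3,6), (3,9), (3,12), (7,4), (7,6)} (total capacity 84)

augment #1: 3→6→1 push 18
augment #2: 3→5→8→1 push 32
augment #3: 3→7→6→1 push 2
augment #4: 3→12→8→1 push 1
augment #5: 3→12→13→1 push 3
augment #6: 3→7→4→6→1 push 4
augment #7: 3→9→4→6→1 push 15
augment #8: 3→12→13→0→1 push 9
max flow = 84; residual-reachable set from 3 gives S-side
cut edges (S→T): {(3,5), (3,6), (3,9), (3,12), (7,4), (7,6)} total cap 84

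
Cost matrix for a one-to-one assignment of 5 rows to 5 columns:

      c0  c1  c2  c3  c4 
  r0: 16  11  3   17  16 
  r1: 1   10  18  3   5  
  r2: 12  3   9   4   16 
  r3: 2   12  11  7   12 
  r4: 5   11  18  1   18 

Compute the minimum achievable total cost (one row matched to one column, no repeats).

Minimum assignment cost: 14

optimal assignment: row0→col2 (cost 3), row1→col4 (cost 5), row2→col1 (cost 3), row3→col0 (cost 2), row4→col3 (cost 1)
total = 3 + 5 + 3 + 2 + 1 = 14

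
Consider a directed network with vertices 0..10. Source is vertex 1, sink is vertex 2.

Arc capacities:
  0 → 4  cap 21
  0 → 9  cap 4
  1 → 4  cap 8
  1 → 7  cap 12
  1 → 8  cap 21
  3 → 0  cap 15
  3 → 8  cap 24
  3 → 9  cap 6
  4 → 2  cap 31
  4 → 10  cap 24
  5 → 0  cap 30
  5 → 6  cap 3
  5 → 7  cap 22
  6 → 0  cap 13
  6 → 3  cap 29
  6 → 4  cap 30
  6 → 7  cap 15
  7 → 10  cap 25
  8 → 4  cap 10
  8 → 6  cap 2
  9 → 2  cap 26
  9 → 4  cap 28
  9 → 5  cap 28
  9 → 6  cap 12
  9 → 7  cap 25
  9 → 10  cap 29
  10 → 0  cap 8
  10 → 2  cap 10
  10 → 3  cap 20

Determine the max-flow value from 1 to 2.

Maximum flow value: 32

augment #1: 1→4→2 bottleneck 8, total now 8
augment #2: 1→7→10→2 bottleneck 10, total now 18
augment #3: 1→8→4→2 bottleneck 10, total now 28
augment #4: 1→8→6→4→2 bottleneck 2, total now 30
augment #5: 1→7→10→0→4→2 bottleneck 2, total now 32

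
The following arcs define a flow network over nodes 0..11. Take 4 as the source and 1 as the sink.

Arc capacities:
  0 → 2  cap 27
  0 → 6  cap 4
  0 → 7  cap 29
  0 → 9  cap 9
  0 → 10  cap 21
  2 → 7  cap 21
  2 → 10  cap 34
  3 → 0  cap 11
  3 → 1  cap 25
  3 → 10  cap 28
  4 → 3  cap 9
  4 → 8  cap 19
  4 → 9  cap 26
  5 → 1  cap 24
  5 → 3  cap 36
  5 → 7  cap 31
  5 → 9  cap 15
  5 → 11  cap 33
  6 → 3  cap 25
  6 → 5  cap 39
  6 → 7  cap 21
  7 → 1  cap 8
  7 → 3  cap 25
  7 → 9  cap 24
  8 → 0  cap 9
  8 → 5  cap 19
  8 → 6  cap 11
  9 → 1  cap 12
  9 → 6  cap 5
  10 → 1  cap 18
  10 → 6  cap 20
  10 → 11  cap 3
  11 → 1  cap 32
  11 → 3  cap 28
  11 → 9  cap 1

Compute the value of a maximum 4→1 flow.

augment #1: 4→3→1 bottleneck 9, total now 9
augment #2: 4→9→1 bottleneck 12, total now 21
augment #3: 4→8→5→1 bottleneck 19, total now 40
augment #4: 4→9→6→3→1 bottleneck 5, total now 45

Maximum flow value: 45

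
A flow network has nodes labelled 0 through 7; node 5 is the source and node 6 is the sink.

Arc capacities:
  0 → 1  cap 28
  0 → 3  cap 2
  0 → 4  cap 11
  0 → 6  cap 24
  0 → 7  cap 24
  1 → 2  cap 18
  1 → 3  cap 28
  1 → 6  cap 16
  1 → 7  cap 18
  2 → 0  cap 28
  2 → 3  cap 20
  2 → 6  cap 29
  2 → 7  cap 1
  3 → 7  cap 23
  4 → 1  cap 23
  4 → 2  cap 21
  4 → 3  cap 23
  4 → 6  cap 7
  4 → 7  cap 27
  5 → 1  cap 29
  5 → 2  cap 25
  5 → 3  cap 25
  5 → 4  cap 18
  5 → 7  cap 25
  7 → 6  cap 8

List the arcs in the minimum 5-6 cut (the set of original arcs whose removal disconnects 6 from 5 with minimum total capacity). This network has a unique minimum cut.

Min-cut arcs: {(5,1), (5,2), (5,4), (7,6)} (total capacity 80)

augment #1: 5→1→6 push 16
augment #2: 5→2→6 push 25
augment #3: 5→4→6 push 7
augment #4: 5→7→6 push 8
augment #5: 5→1→2→6 push 4
augment #6: 5→1→2→0→6 push 9
augment #7: 5→4→2→0→6 push 11
max flow = 80; residual-reachable set from 5 gives S-side
cut edges (S→T): {(5,1), (5,2), (5,4), (7,6)} total cap 80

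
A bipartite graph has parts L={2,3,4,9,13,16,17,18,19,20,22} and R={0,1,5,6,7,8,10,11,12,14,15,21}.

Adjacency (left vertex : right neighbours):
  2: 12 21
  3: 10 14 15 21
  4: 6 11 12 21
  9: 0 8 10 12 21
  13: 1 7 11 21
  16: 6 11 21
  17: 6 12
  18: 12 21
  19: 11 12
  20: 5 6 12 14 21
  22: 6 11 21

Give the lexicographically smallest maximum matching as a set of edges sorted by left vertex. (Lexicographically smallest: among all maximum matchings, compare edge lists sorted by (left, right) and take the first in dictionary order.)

|M| = 8 (so the lex-smallest maximum matching has 8 edges)
process left vertices in ascending order; for each, take the smallest-labelled available neighbour that still permits 8 edges overall, or leave it unmatched if none does
lex-smallest matching: {2-12, 3-10, 4-6, 9-0, 13-1, 16-11, 18-21, 20-5}

Lex-smallest maximum matching: {(2,12), (3,10), (4,6), (9,0), (13,1), (16,11), (18,21), (20,5)}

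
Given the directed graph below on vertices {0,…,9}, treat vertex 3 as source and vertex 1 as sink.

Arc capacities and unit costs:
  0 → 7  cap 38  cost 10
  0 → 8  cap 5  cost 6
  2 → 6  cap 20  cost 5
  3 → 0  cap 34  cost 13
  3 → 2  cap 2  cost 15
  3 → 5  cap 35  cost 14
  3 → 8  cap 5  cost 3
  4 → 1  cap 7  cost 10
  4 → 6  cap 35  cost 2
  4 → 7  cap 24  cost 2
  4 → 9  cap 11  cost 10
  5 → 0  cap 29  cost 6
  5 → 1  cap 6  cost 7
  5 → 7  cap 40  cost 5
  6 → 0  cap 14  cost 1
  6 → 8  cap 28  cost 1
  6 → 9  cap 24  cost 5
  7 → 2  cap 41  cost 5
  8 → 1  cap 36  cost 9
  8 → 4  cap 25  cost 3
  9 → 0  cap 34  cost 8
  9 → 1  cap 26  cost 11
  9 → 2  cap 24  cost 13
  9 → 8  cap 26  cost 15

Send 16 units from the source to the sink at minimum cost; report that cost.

shortest-cost path #1: 3→8→1 push 5 @ unit cost 12 (adds 60)
shortest-cost path #2: 3→5→1 push 6 @ unit cost 21 (adds 126)
shortest-cost path #3: 3→0→8→1 push 5 @ unit cost 28 (adds 140)
total cost = 326

Minimum cost for 16 units: 326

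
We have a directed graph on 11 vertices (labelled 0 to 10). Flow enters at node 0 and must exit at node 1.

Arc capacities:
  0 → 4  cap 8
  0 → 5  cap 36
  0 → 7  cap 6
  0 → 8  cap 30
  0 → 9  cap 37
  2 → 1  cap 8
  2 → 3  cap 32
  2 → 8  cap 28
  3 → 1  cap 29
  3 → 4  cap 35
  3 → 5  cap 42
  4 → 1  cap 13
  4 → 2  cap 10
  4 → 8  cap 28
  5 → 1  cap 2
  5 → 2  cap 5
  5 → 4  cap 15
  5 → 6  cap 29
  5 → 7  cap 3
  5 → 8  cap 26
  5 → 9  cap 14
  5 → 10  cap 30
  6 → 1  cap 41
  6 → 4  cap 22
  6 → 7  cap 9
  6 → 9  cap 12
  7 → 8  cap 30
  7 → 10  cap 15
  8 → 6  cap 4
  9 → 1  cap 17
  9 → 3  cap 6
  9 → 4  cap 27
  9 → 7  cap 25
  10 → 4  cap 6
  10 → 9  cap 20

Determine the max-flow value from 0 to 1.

Maximum flow value: 86

augment #1: 0→4→1 bottleneck 8, total now 8
augment #2: 0→5→1 bottleneck 2, total now 10
augment #3: 0→9→1 bottleneck 17, total now 27
augment #4: 0→5→2→1 bottleneck 5, total now 32
augment #5: 0→5→4→1 bottleneck 5, total now 37
augment #6: 0→5→6→1 bottleneck 24, total now 61
augment #7: 0→8→6→1 bottleneck 4, total now 65
augment #8: 0→9→3→1 bottleneck 6, total now 71
augment #9: 0→9→4→2→1 bottleneck 3, total now 74
augment #10: 0→9→4→2→3→1 bottleneck 7, total now 81
augment #11: 0→9→4→5→6→1 bottleneck 4, total now 85
augment #12: 0→7→10→4→5→6→1 bottleneck 1, total now 86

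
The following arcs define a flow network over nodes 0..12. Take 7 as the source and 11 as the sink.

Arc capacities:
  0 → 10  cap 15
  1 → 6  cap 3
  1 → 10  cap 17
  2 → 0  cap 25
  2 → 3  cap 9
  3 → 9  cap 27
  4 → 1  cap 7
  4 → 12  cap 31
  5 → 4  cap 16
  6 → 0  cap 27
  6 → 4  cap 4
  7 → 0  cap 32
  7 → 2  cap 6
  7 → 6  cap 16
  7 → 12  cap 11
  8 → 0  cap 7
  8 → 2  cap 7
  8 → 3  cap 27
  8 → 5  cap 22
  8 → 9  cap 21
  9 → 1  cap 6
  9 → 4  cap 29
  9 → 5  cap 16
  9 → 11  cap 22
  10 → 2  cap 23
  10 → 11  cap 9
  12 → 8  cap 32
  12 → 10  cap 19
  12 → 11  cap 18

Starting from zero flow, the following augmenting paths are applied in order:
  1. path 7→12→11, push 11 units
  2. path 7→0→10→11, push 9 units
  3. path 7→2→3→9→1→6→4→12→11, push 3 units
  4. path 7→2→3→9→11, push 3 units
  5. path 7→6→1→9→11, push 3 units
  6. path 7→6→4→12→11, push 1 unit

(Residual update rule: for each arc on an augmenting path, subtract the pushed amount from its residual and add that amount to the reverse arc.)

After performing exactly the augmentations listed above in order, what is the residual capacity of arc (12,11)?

after path 1 (7→12→11, push 11): res(12,11)=7
after path 2 (7→0→10→11, push 9): res(12,11)=7
after path 3 (7→2→3→9→1→6→4→12→11, push 3): res(12,11)=4
after path 4 (7→2→3→9→11, push 3): res(12,11)=4
after path 5 (7→6→1→9→11, push 3): res(12,11)=4
after path 6 (7→6→4→12→11, push 1): res(12,11)=3

Residual capacity of (12,11): 3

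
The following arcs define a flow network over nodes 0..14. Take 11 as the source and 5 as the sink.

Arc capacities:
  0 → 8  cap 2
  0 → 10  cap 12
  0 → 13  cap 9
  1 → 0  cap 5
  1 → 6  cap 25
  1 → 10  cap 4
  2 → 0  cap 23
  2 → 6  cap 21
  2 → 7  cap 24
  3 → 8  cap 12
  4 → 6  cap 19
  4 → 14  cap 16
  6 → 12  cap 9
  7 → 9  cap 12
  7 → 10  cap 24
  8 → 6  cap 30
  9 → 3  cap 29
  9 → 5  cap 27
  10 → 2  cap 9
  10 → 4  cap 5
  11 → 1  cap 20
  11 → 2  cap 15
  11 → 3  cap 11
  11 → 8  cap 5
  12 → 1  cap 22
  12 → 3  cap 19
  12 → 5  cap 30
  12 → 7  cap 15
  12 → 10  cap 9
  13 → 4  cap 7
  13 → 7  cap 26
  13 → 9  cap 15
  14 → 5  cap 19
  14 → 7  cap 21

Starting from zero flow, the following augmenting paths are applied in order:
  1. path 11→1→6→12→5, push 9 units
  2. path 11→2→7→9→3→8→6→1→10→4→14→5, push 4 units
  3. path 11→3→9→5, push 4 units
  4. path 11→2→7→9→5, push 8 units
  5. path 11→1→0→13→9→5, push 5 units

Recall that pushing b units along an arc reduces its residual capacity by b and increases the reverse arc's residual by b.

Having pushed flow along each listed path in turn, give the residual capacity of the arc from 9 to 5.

after path 1 (11→1→6→12→5, push 9): res(9,5)=27
after path 2 (11→2→7→9→3→8→6→1→10→4→14→5, push 4): res(9,5)=27
after path 3 (11→3→9→5, push 4): res(9,5)=23
after path 4 (11→2→7→9→5, push 8): res(9,5)=15
after path 5 (11→1→0→13→9→5, push 5): res(9,5)=10

Residual capacity of (9,5): 10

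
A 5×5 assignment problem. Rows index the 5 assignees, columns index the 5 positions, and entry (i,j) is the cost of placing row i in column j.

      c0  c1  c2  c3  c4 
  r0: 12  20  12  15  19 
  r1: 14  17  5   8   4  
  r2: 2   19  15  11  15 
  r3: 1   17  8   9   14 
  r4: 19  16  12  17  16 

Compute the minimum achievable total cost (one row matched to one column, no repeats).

Minimum assignment cost: 43

optimal assignment: row0→col2 (cost 12), row1→col4 (cost 4), row2→col0 (cost 2), row3→col3 (cost 9), row4→col1 (cost 16)
total = 12 + 4 + 2 + 9 + 16 = 43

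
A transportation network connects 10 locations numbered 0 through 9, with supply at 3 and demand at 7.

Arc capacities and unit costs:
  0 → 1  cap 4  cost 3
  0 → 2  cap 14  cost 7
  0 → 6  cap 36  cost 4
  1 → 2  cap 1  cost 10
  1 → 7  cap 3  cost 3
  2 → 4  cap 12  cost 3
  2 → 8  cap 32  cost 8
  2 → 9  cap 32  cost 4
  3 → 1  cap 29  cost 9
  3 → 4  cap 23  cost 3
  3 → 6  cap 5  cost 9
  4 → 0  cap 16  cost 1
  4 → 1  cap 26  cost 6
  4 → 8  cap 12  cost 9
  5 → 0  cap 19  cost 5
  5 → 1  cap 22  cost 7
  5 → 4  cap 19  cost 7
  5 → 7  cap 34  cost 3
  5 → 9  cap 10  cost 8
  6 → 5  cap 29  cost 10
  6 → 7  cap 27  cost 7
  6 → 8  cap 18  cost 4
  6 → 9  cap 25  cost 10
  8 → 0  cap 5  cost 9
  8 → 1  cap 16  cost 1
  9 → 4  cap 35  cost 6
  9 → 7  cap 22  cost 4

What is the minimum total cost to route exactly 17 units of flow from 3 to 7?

Minimum cost for 17 units: 241

shortest-cost path #1: 3→4→0→1→7 push 3 @ unit cost 10 (adds 30)
shortest-cost path #2: 3→4→0→6→7 push 13 @ unit cost 15 (adds 195)
shortest-cost path #3: 3→6→7 push 1 @ unit cost 16 (adds 16)
total cost = 241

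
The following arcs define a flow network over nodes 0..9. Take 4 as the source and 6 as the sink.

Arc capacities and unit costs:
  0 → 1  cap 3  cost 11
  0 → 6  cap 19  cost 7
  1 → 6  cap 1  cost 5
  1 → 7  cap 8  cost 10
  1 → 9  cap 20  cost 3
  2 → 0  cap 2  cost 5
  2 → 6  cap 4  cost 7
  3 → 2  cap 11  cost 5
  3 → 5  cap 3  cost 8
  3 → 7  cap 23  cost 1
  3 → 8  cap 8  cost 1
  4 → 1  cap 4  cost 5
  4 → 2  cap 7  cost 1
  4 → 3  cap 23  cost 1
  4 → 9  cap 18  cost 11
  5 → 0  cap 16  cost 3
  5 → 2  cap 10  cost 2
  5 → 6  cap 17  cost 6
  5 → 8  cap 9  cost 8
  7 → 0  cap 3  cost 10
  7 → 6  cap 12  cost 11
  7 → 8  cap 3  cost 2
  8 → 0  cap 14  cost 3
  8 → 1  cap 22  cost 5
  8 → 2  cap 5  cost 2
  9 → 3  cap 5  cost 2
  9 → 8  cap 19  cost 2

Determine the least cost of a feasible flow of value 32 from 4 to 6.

Minimum cost for 32 units: 402

shortest-cost path #1: 4→2→6 push 4 @ unit cost 8 (adds 32)
shortest-cost path #2: 4→1→6 push 1 @ unit cost 10 (adds 10)
shortest-cost path #3: 4→3→8→0→6 push 8 @ unit cost 12 (adds 96)
shortest-cost path #4: 4→3→7→6 push 12 @ unit cost 13 (adds 156)
shortest-cost path #5: 4→2→0→6 push 2 @ unit cost 13 (adds 26)
shortest-cost path #6: 4→3→7→8→0→6 push 3 @ unit cost 14 (adds 42)
shortest-cost path #7: 4→1→9→8→0→6 push 2 @ unit cost 20 (adds 40)
total cost = 402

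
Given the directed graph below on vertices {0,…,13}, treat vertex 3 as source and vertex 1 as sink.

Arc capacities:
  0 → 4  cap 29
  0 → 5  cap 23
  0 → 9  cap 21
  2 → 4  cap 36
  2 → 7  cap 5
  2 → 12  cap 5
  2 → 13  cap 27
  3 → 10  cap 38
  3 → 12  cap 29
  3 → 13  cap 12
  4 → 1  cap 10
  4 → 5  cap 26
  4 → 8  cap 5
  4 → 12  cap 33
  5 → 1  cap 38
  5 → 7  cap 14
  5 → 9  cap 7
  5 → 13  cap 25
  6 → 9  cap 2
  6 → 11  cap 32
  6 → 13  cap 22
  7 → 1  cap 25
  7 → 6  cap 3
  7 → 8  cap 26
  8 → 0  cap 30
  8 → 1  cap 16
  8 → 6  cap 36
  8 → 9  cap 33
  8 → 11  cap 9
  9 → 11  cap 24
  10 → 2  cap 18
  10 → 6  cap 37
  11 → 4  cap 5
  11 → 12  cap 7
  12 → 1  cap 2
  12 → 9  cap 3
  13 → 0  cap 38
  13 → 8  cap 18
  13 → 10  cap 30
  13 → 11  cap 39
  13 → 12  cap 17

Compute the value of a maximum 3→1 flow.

augment #1: 3→12→1 bottleneck 2, total now 2
augment #2: 3→13→8→1 bottleneck 12, total now 14
augment #3: 3→10→2→4→1 bottleneck 10, total now 24
augment #4: 3→10→2→7→1 bottleneck 5, total now 29
augment #5: 3→10→2→4→5→1 bottleneck 3, total now 32
augment #6: 3→10→6→13→8→1 bottleneck 4, total now 36
augment #7: 3→10→6→11→4→5→1 bottleneck 5, total now 41
augment #8: 3→10→6→13→0→5→1 bottleneck 11, total now 52
augment #9: 3→12→9→11→6→13→0→5→1 bottleneck 3, total now 55

Maximum flow value: 55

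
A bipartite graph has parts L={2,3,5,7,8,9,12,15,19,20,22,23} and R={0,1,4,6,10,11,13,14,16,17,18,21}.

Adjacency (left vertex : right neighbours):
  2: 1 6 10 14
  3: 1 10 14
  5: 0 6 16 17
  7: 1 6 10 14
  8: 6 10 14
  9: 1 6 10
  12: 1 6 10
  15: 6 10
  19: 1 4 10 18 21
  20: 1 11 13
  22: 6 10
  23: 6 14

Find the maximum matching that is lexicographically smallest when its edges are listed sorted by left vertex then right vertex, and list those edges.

Lex-smallest maximum matching: {(2,1), (3,10), (5,0), (7,6), (8,14), (19,4), (20,11)}

|M| = 7 (so the lex-smallest maximum matching has 7 edges)
process left vertices in ascending order; for each, take the smallest-labelled available neighbour that still permits 7 edges overall, or leave it unmatched if none does
lex-smallest matching: {2-1, 3-10, 5-0, 7-6, 8-14, 19-4, 20-11}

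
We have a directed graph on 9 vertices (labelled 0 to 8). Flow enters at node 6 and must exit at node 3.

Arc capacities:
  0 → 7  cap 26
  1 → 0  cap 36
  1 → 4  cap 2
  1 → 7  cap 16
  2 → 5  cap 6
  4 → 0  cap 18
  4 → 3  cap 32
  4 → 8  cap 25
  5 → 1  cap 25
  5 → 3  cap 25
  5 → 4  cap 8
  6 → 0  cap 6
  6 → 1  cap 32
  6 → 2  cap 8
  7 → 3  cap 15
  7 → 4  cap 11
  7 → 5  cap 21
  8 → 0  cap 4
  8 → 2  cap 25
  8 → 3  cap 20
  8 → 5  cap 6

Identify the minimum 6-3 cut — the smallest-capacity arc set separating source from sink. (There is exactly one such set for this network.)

augment #1: 6→0→7→3 push 6
augment #2: 6→1→4→3 push 2
augment #3: 6→1→7→3 push 9
augment #4: 6→2→5→3 push 6
augment #5: 6→1→7→4→3 push 7
augment #6: 6→1→0→7→4→3 push 4
augment #7: 6→1→0→7→5→3 push 10
max flow = 44; residual-reachable set from 6 gives S-side
cut edges (S→T): {(2,5), (6,0), (6,1)} total cap 44

Min-cut arcs: {(2,5), (6,0), (6,1)} (total capacity 44)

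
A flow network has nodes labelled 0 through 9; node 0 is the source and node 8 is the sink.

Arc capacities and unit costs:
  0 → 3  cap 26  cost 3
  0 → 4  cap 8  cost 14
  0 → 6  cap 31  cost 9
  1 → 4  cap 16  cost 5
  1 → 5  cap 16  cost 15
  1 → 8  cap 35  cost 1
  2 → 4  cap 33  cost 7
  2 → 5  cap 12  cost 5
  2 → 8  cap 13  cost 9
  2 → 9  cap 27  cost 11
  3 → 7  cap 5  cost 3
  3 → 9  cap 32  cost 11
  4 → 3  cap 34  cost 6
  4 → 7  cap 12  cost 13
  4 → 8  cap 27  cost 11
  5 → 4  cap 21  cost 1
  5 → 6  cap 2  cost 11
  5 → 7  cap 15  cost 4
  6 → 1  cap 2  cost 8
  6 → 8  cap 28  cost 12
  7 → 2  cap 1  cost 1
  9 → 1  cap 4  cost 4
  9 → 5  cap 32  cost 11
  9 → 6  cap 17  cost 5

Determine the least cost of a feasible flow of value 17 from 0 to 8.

shortest-cost path #1: 0→3→7→2→8 push 1 @ unit cost 16 (adds 16)
shortest-cost path #2: 0→6→1→8 push 2 @ unit cost 18 (adds 36)
shortest-cost path #3: 0→3→9→1→8 push 4 @ unit cost 19 (adds 76)
shortest-cost path #4: 0→6→8 push 10 @ unit cost 21 (adds 210)
total cost = 338

Minimum cost for 17 units: 338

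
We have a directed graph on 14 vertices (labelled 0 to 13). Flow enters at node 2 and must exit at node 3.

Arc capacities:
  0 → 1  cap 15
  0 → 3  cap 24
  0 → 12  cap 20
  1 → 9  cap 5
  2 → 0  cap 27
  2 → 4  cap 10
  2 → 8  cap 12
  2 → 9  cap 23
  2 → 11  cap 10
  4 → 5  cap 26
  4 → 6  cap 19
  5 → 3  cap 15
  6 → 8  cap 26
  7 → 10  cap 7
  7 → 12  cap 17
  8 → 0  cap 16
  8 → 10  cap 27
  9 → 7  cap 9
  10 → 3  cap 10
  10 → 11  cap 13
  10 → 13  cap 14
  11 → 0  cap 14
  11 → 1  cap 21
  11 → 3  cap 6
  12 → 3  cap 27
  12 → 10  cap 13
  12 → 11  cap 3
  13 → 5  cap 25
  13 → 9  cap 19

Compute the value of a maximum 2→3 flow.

augment #1: 2→0→3 bottleneck 24, total now 24
augment #2: 2→11→3 bottleneck 6, total now 30
augment #3: 2→0→12→3 bottleneck 3, total now 33
augment #4: 2→4→5→3 bottleneck 10, total now 43
augment #5: 2→8→10→3 bottleneck 10, total now 53
augment #6: 2→8→0→12→3 bottleneck 2, total now 55
augment #7: 2→9→7→12→3 bottleneck 9, total now 64
augment #8: 2→11→0→12→3 bottleneck 4, total now 68

Maximum flow value: 68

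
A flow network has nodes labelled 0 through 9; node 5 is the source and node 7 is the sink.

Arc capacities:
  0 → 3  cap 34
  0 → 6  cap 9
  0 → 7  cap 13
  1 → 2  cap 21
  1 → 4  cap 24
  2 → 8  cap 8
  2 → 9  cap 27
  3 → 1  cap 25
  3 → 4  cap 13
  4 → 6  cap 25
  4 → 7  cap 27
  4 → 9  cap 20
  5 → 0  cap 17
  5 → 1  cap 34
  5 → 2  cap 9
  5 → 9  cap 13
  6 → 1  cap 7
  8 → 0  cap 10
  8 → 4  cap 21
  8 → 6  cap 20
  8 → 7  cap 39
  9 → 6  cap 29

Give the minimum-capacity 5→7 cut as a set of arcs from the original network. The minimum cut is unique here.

augment #1: 5→0→7 push 13
augment #2: 5→1→4→7 push 24
augment #3: 5→2→8→7 push 8
augment #4: 5→0→3→4→7 push 3
max flow = 48; residual-reachable set from 5 gives S-side
cut edges (S→T): {(0,7), (2,8), (4,7)} total cap 48

Min-cut arcs: {(0,7), (2,8), (4,7)} (total capacity 48)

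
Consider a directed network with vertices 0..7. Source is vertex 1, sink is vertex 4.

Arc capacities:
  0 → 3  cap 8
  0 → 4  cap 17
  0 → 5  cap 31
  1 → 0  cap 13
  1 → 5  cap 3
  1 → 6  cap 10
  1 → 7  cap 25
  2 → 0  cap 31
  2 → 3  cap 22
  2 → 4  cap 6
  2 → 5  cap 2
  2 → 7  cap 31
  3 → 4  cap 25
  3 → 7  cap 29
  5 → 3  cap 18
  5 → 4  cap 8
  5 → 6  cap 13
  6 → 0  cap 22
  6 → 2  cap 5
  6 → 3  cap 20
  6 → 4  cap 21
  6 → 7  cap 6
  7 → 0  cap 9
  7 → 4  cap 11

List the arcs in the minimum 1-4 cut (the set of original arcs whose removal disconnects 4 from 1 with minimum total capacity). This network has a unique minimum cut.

Min-cut arcs: {(1,0), (1,5), (1,6), (7,0), (7,4)} (total capacity 46)

augment #1: 1→0→4 push 13
augment #2: 1→5→4 push 3
augment #3: 1→6→4 push 10
augment #4: 1→7→4 push 11
augment #5: 1→7→0→4 push 4
augment #6: 1→7→0→3→4 push 5
max flow = 46; residual-reachable set from 1 gives S-side
cut edges (S→T): {(1,0), (1,5), (1,6), (7,0), (7,4)} total cap 46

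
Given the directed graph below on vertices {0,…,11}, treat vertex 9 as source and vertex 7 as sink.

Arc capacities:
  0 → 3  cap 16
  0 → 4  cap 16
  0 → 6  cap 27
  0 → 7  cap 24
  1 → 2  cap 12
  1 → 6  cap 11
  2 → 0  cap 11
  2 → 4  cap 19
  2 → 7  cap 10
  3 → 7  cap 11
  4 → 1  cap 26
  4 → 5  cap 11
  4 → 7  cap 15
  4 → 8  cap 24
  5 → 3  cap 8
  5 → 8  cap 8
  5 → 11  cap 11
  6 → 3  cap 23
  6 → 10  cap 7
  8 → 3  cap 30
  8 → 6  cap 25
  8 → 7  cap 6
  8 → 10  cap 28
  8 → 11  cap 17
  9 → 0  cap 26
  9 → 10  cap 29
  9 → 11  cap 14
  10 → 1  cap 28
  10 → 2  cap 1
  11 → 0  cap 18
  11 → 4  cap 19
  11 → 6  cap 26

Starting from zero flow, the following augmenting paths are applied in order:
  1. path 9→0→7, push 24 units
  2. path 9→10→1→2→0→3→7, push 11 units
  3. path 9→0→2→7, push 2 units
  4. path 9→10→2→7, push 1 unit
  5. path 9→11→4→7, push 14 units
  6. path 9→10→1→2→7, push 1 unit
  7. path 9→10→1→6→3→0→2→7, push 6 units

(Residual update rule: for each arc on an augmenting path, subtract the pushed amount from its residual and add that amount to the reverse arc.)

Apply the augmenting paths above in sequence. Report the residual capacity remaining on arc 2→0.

Residual capacity of (2,0): 8

after path 1 (9→0→7, push 24): res(2,0)=11
after path 2 (9→10→1→2→0→3→7, push 11): res(2,0)=0
after path 3 (9→0→2→7, push 2): res(2,0)=2
after path 4 (9→10→2→7, push 1): res(2,0)=2
after path 5 (9→11→4→7, push 14): res(2,0)=2
after path 6 (9→10→1→2→7, push 1): res(2,0)=2
after path 7 (9→10→1→6→3→0→2→7, push 6): res(2,0)=8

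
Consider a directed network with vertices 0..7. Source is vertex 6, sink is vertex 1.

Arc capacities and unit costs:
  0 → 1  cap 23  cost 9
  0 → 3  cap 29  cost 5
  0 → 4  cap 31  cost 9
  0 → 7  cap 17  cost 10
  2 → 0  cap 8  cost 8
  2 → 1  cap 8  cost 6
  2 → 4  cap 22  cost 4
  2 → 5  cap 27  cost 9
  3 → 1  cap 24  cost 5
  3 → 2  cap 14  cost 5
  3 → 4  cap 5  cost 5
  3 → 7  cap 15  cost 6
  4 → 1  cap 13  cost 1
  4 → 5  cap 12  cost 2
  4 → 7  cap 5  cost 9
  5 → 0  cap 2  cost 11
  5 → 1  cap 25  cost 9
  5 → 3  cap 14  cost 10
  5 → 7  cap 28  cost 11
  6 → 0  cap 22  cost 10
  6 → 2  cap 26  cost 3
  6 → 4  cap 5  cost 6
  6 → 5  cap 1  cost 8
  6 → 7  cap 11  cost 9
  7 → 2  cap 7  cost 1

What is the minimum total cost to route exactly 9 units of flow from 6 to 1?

Minimum cost for 9 units: 67

shortest-cost path #1: 6→4→1 push 5 @ unit cost 7 (adds 35)
shortest-cost path #2: 6→2→4→1 push 4 @ unit cost 8 (adds 32)
total cost = 67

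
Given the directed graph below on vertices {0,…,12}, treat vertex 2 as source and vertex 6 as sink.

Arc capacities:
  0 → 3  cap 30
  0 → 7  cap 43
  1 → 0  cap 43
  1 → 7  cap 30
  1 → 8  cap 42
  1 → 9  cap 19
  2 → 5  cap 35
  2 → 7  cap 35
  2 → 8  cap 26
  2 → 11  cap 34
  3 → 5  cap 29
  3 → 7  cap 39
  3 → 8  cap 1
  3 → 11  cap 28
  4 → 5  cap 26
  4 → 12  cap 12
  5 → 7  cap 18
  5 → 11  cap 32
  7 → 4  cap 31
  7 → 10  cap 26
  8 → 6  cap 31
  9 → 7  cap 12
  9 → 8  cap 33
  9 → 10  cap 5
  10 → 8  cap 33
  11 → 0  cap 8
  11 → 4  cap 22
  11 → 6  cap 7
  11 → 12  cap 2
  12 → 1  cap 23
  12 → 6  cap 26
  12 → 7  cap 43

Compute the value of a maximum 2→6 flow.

Maximum flow value: 52

augment #1: 2→8→6 bottleneck 26, total now 26
augment #2: 2→11→6 bottleneck 7, total now 33
augment #3: 2→11→12→6 bottleneck 2, total now 35
augment #4: 2→7→4→12→6 bottleneck 12, total now 47
augment #5: 2→7→10→8→6 bottleneck 5, total now 52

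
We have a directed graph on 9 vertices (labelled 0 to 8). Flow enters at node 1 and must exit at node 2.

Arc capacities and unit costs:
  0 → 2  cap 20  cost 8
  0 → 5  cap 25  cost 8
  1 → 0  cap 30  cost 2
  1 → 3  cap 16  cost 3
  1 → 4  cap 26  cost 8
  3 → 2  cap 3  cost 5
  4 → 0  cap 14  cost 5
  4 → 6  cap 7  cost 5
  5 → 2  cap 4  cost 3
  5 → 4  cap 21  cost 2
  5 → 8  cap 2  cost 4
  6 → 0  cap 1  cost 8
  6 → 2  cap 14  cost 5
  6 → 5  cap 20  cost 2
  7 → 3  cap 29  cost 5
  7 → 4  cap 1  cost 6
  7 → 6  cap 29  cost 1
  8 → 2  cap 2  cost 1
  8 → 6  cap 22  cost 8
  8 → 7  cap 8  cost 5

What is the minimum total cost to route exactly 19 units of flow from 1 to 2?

Minimum cost for 19 units: 184

shortest-cost path #1: 1→3→2 push 3 @ unit cost 8 (adds 24)
shortest-cost path #2: 1→0→2 push 16 @ unit cost 10 (adds 160)
total cost = 184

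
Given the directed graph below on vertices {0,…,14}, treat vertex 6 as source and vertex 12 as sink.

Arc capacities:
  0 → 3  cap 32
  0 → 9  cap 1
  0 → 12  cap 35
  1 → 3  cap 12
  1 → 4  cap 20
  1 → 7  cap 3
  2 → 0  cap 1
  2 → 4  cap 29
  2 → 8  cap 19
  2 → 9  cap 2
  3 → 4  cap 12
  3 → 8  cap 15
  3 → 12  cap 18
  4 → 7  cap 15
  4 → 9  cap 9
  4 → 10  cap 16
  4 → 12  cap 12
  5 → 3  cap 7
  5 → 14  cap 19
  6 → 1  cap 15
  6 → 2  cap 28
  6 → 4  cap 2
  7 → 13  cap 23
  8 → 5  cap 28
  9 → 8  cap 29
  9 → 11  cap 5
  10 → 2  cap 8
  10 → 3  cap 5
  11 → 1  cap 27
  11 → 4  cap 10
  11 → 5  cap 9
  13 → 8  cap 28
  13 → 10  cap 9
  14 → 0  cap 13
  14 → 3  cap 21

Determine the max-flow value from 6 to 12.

augment #1: 6→4→12 bottleneck 2, total now 2
augment #2: 6→1→3→12 bottleneck 12, total now 14
augment #3: 6→1→4→12 bottleneck 3, total now 17
augment #4: 6→2→0→12 bottleneck 1, total now 18
augment #5: 6→2→4→12 bottleneck 7, total now 25
augment #6: 6→2→4→10→3→12 bottleneck 5, total now 30
augment #7: 6→2→8→5→3→12 bottleneck 1, total now 31
augment #8: 6→2→8→5→14→0→12 bottleneck 13, total now 44

Maximum flow value: 44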